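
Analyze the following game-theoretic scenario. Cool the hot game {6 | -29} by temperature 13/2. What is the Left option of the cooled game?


Original game: {6 | -29} (a switch {a | b} with a > b).
Cooling by t (for t below the temperature (a - b)/2 = 35/2) taxes each move by t: {a | b} cooled by t is {a - t | b + t}.
Cooling amount: t = 13/2
Cooled Left option: 6 - 13/2 = -1/2
Cooled Right option: -29 + 13/2 = -45/2
Cooled game: {-1/2 | -45/2}
Left option = -1/2

-1/2


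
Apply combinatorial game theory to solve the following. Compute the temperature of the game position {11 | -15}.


The game is {11 | -15}, a switch {a | b} with numbers a > b.
Cooling {a | b} by t gives {a - t | b + t}, which stops being hot when a - t = b + t, i.e. at t = (a - b)/2. So the temperature of a switch is (a - b)/2.
Temperature = (Left option - Right option) / 2
= (11 - (-15)) / 2
= 26 / 2
= 13

13


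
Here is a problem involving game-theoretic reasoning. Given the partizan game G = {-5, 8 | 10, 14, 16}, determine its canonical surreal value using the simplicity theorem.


Left options: {-5, 8}, max = 8
Right options: {10, 14, 16}, min = 10
All options are numbers and max(Left) < min(Right), so by the simplicity theorem the value is the simplest (earliest-born) number strictly between 8 and 10.
The only integer strictly between 8 and 10 is 9.
No non-integer in the interval can be simpler: if x is a non-integer in the interval, then floor(x) or ceil(x) also lies in the interval (the interval contains an integer), and both are proper prefixes of x's sign expansion, i.e. born earlier. So the game value is 9.
Game value = 9

9


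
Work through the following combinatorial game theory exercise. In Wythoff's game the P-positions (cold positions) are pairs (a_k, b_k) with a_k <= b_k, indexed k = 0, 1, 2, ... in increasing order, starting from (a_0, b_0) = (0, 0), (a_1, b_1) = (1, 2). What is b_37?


By Wythoff's theorem, a_k = floor(k * phi) and b_k = floor(k * phi^2) = a_k + k, where phi = (1 + sqrt(5))/2 is the golden ratio.
phi = (1 + sqrt(5))/2 = 1.618034
phi^2 = phi + 1 = 2.618034
k = 37
k * phi^2 = 37 * 2.618034 = 96.867258
b_37 = floor(k * phi^2) = 96 (check: a_37 + k = 59 + 37 = 96)

96


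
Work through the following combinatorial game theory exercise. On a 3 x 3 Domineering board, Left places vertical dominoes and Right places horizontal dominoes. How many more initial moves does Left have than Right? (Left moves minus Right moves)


Board is 3 x 3 (rows x cols).
Left (vertical) placements: (rows-1) * cols = 2 * 3 = 6
Right (horizontal) placements: rows * (cols-1) = 3 * 2 = 6
Advantage = Left - Right = 6 - 6 = 0

0


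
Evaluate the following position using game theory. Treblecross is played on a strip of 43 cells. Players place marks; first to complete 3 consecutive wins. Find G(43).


Treblecross: place X on empty cells; 3-in-a-row wins.
Playing within two cells of an existing X lets the opponent win at once, so sensible play treats the cells i-2..i+2 around each X as dead. The player left with no safe cell loses, so this is a normal-play take-away game on strips of safe cells.
Placing X at cell i (0-indexed) of a strip of k safe cells leaves independent strips of sizes max(0, i-2) and max(0, k-i-3). Hence G(k) = mex{ G(max(0,i-2)) XOR G(max(0,k-i-3)) : 0 <= i < k }, with G(0) = 0.
G(1): splits (0,0):0^0=0 -> mex({0}) = 1
G(2): splits (0,0):0^0=0 -> mex({0}) = 1
G(3): splits (0,0):0^0=0 -> mex({0}) = 1
G(4): splits (0,1):0^1=1 (0,0):0^0=0 -> mex({0, 1}) = 2
G(5): splits (0,2):0^1=1 (0,1):0^1=1 (0,0):0^0=0 -> mex({0, 1}) = 2
G(6) = mex({1}) = 0
G(7) = mex({0, 1, 2}) = 3
G(8) = mex({0, 1, 2}) = 3
G(9) = mex({0, 2}) = 1
G(10) = mex({0, 2, 3}) = 1
G(11) = mex({0, 3}) = 1
G(12) = mex({1, 3}) = 0
G(13) = mex({0, 1, 2, 3}) = 4
G(14) = mex({0, 1, 2}) = 3
G(15) = mex({0, 1, 2}) = 3
G(16) = mex({0, 1, 2, 4}) = 3
G(17) = mex({0, 1, 3, 4}) = 2
G(18) = mex({0, 1, 3, 4}) = 2
G(19) = mex({0, 1, 3, 5}) = 2
G(20) = mex({0, 1, 2, 3, 5}) = 4
G(21) = mex({0, 1, 2, 3, 5}) = 4
G(22) = mex({1, 2, 6}) = 0
G(23) = mex({0, 1, 2, 3, 4, 6}) = 5
G(24) = mex({0, 1, 2, 3, 4}) = 5
G(25) = mex({0, 1, 3, 4, 7}) = 2
G(26) = mex({0, 1, 3, 4, 5, 7}) = 2
G(27) = mex({0, 1, 3, 5}) = 2
G(28) = mex({0, 1, 2, 5}) = 3
G(29) = mex({0, 1, 2, 4, 5, 6}) = 3
G(30) = mex({1, 2, 4, 6}) = 0
G(31) = mex({0, 1, 2, 3, 4, 6}) = 5
G(32) = mex({1, 2, 3, 4, 7}) = 0
G(33) = mex({0, 3, 7}) = 1
G(34) = mex({0, 2, 3, 5, 7}) = 1
G(35) = mex({0, 2, 3, 5, 6}) = 1
G(36) = mex({0, 1, 2, 5, 6}) = 3
G(37) = mex({0, 1, 2, 4, 5, 6}) = 3
G(38) = mex({0, 1, 2, 4}) = 3
G(39) = mex({0, 1, 2, 3, 4, 7}) = 5
G(40) = mex({0, 1, 2, 3, 4, 5, 7}) = 6
G(41) = mex({0, 1, 2, 3, 5, 7}) = 4
G(42) = mex({0, 1, 2, 3, 5, 6, 7}) = 4
G(43) = mex({0, 2, 3, 5, 6}) = 1
Therefore G(43) = 1.

1


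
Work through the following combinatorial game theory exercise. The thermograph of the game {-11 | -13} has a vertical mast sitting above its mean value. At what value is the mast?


Game = {-11 | -13}, a switch {a | b} with numbers a > b.
Its thermograph has left wall a - t and right wall b + t, which meet at t = (a - b)/2, where both equal (a + b)/2. So the mast (mean value) is at (a + b)/2.
Mean = (-11 + (-13))/2 = -24/2 = -12

-12


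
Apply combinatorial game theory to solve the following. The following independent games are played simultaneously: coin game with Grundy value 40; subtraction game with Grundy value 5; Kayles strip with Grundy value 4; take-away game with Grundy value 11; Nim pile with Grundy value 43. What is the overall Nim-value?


By the Sprague-Grundy theorem, the Grundy value of a sum of games is the XOR of individual Grundy values.
coin game: Grundy value = 40. Running XOR: 0 XOR 40 = 40
subtraction game: Grundy value = 5. Running XOR: 40 XOR 5 = 45
Kayles strip: Grundy value = 4. Running XOR: 45 XOR 4 = 41
take-away game: Grundy value = 11. Running XOR: 41 XOR 11 = 34
Nim pile: Grundy value = 43. Running XOR: 34 XOR 43 = 9
The combined Grundy value is 9.

9


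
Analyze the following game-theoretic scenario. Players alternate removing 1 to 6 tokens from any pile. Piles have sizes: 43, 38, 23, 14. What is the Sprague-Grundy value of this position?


Subtraction set: {1, 2, 3, 4, 5, 6}
For this subtraction set, G(n) = n mod 7 (period = max + 1 = 7).
Pile 1 (size 43): G(43) = 43 mod 7 = 1
Pile 2 (size 38): G(38) = 38 mod 7 = 3
Pile 3 (size 23): G(23) = 23 mod 7 = 2
Pile 4 (size 14): G(14) = 14 mod 7 = 0
Total Grundy value = XOR of all: 1 XOR 3 XOR 2 XOR 0 = 0

0


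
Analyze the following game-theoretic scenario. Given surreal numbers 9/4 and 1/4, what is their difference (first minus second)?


x = 9/4, y = 1/4
Converting to common denominator: 4
x = 9/4, y = 1/4
x - y = 9/4 - 1/4 = 2

2


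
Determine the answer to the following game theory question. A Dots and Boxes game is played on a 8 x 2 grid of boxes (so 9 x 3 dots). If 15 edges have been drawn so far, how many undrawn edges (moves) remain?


Grid: 8 x 2 boxes, i.e. 9 rows and 3 columns of dots.
Horizontal edges: (rows + 1) * cols = 9 * 2 = 18
Vertical edges: rows * (cols + 1) = 8 * 3 = 24
Total edges: 18 + 24 = 42
Edges drawn: 15
Remaining: 42 - 15 = 27

27


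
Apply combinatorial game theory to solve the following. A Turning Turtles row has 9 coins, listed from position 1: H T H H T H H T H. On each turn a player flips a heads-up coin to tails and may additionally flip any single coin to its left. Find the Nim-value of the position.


Coins: H T H H T H H T H
Key fact: a single head at position k behaves exactly like a Nim heap of size k (turning it to T and optionally flipping a coin at j < k corresponds to moving the heap from k to j, or to 0), and heads combine as a disjunctive sum (two heads at the same place would cancel, matching j XOR j = 0). So the Nim-value is the XOR of the 1-indexed positions of the heads.
Face-up positions (1-indexed): [1, 3, 4, 6, 7, 9]
XOR 0 with 1: 0 XOR 1 = 1
XOR 1 with 3: 1 XOR 3 = 2
XOR 2 with 4: 2 XOR 4 = 6
XOR 6 with 6: 6 XOR 6 = 0
XOR 0 with 7: 0 XOR 7 = 7
XOR 7 with 9: 7 XOR 9 = 14
Nim-value = 14

14


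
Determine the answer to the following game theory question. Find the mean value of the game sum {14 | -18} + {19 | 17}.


G1 = {14 | -18}, G2 = {19 | 17}
Each is a switch {a | b} with numbers a > b; its mean value is (a + b)/2, and mean value is additive over game sums: m(G1 + G2) = m(G1) + m(G2).
Mean of G1 = (14 + (-18))/2 = -4/2 = -2
Mean of G2 = (19 + (17))/2 = 36/2 = 18
Mean of G1 + G2 = -2 + 18 = 16

16


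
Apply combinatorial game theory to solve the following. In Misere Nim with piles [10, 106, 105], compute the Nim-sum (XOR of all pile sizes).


We need the XOR (exclusive or) of all pile sizes.
After XOR-ing pile 1 (size 10): 0 XOR 10 = 10
After XOR-ing pile 2 (size 106): 10 XOR 106 = 96
After XOR-ing pile 3 (size 105): 96 XOR 105 = 9
The Nim-value of this position is 9.

9


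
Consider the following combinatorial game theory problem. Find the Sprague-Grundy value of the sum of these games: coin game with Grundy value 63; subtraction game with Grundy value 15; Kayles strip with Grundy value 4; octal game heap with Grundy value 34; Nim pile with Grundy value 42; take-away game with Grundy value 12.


By the Sprague-Grundy theorem, the Grundy value of a sum of games is the XOR of individual Grundy values.
coin game: Grundy value = 63. Running XOR: 0 XOR 63 = 63
subtraction game: Grundy value = 15. Running XOR: 63 XOR 15 = 48
Kayles strip: Grundy value = 4. Running XOR: 48 XOR 4 = 52
octal game heap: Grundy value = 34. Running XOR: 52 XOR 34 = 22
Nim pile: Grundy value = 42. Running XOR: 22 XOR 42 = 60
take-away game: Grundy value = 12. Running XOR: 60 XOR 12 = 48
The combined Grundy value is 48.

48


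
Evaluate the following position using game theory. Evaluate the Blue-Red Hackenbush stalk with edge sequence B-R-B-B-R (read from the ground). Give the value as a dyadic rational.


Edges (from ground): B-R-B-B-R
By Berlekamp's sign-expansion rule, a Blue-Red Hackenbush stalk has the value of the surreal number whose sign sequence is the edge sequence with B -> + and R -> -.
Sign sequence: +-++-
Trace the sign expansion in the surreal number tree, starting from 0:
Edge 1: B (sign +) -> bounds (0, +inf), value = 1
Edge 2: R (sign -) -> bounds (0, 1), value = 1/2
Edge 3: B (sign +) -> bounds (1/2, 1), value = 3/4
Edge 4: B (sign +) -> bounds (3/4, 1), value = 7/8
Edge 5: R (sign -) -> bounds (3/4, 7/8), value = 13/16
Game value = 13/16

13/16


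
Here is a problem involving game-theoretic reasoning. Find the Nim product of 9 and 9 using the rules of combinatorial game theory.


Nim multiplication is bilinear over XOR: (u XOR v) * w = (u*w) XOR (v*w).
So we split each operand into its bit components and XOR the pairwise Nim products.
9 = 1 + 8 (as XOR of powers of 2).
9 = 1 + 8 (as XOR of powers of 2).
Using the standard Nim-product table on single bits:
  2*2 = 3,   2*4 = 8,   2*8 = 12,
  4*4 = 6,   4*8 = 11,  8*8 = 13,
and  1*x = x (identity), k*l = l*k (commutative).
Pairwise Nim products:
  1 * 1 = 1
  1 * 8 = 8
  8 * 1 = 8
  8 * 8 = 13
XOR them: 1 XOR 8 XOR 8 XOR 13 = 12.
Result: 9 * 9 = 12 (in Nim).

12


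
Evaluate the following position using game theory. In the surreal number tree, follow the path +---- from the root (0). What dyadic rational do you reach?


Sign expansion: +----
Rule: track bounds (lo, hi), initially (-inf, +inf). On '+', the current value becomes lo and we move to the simplest number in (value, hi): value + 1 if hi = +inf, otherwise the midpoint (value + hi)/2. On '-', the current value becomes hi and we move to value - 1 if lo = -inf, otherwise the midpoint (lo + value)/2.
Start at 0.
Step 1: sign = +, move right. Bounds: (0, +inf). Value = 1
Step 2: sign = -, move left. Bounds: (0, 1). Value = 1/2
Step 3: sign = -, move left. Bounds: (0, 1/2). Value = 1/4
Step 4: sign = -, move left. Bounds: (0, 1/4). Value = 1/8
Step 5: sign = -, move left. Bounds: (0, 1/8). Value = 1/16
The surreal number with sign expansion +---- is 1/16.

1/16


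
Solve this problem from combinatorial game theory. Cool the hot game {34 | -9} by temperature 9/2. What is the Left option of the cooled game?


Original game: {34 | -9} (a switch {a | b} with a > b).
Cooling by t (for t below the temperature (a - b)/2 = 43/2) taxes each move by t: {a | b} cooled by t is {a - t | b + t}.
Cooling amount: t = 9/2
Cooled Left option: 34 - 9/2 = 59/2
Cooled Right option: -9 + 9/2 = -9/2
Cooled game: {59/2 | -9/2}
Left option = 59/2

59/2


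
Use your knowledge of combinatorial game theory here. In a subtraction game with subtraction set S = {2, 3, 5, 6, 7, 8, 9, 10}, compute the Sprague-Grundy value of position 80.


The subtraction set is S = {2, 3, 5, 6, 7, 8, 9, 10}.
G(k) = mex{ G(k - s) : s in S, s <= k }. We compute iteratively: G(0) = 0.
G(1) = mex({}) = 0
G(2) = mex({0}) = 1
G(3) = mex({0}) = 1
G(4) = mex({0, 1}) = 2
G(5) = mex({0, 1}) = 2
G(6) = mex({0, 1, 2}) = 3
G(7) = mex({0, 1, 2}) = 3
G(8) = mex({0, 1, 2, 3}) = 4
G(9) = mex({0, 1, 2, 3}) = 4
G(10) = mex({0, 1, 2, 3, 4}) = 5
G(11) = mex({0, 1, 2, 3, 4}) = 5
G(12) = mex({1, 2, 3, 4, 5}) = 0
G(13) = mex({1, 2, 3, 4, 5}) = 0
G(14) = mex({0, 2, 3, 4, 5}) = 1
G(15) = mex({0, 2, 3, 4, 5}) = 1
G(16) = mex({0, 1, 3, 4, 5}) = 2
G(17) = mex({0, 1, 3, 4, 5}) = 2
G(18) = mex({0, 1, 2, 4, 5}) = 3
G(19) = mex({0, 1, 2, 4, 5}) = 3
G(20) = mex({0, 1, 2, 3, 5}) = 4
G(21) = mex({0, 1, 2, 3, 5}) = 4
Observe that G(12)..G(21) = 0, 0, 1, 1, 2, 2, 3, 3, 4, 4 repeats G(0)..G(9) = 0, 0, 1, 1, 2, 2, 3, 3, 4, 4.
For k >= max(S) = 10, G(k) is determined by the previous 10 values G(k-10)..G(k-1); a window of 10 consecutive values has recurred shifted by 12, so by induction G(k + 12) = G(k) for all k >= 0: the sequence is periodic from the start with period 12.
One period: G(0..11) = 0, 0, 1, 1, 2, 2, 3, 3, 4, 4, 5, 5.
80 mod 12 = 8, so G(80) = G(8) = 4.

4


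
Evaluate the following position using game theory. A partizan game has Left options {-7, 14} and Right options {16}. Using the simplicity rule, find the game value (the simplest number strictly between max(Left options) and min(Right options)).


Left options: {-7, 14}, max = 14
Right options: {16}, min = 16
All options are numbers and max(Left) < min(Right), so by the simplicity theorem the value is the simplest (earliest-born) number strictly between 14 and 16.
The only integer strictly between 14 and 16 is 15.
No non-integer in the interval can be simpler: if x is a non-integer in the interval, then floor(x) or ceil(x) also lies in the interval (the interval contains an integer), and both are proper prefixes of x's sign expansion, i.e. born earlier. So the game value is 15.
Game value = 15

15


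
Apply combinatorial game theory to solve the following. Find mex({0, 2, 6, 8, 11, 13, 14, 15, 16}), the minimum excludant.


Set = {0, 2, 6, 8, 11, 13, 14, 15, 16}
0 is in the set.
1 is NOT in the set. This is the mex.
mex = 1

1


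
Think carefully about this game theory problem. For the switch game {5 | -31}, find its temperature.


The game is {5 | -31}, a switch {a | b} with numbers a > b.
Cooling {a | b} by t gives {a - t | b + t}, which stops being hot when a - t = b + t, i.e. at t = (a - b)/2. So the temperature of a switch is (a - b)/2.
Temperature = (Left option - Right option) / 2
= (5 - (-31)) / 2
= 36 / 2
= 18

18


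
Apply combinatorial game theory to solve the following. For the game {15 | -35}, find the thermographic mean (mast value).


Game = {15 | -35}, a switch {a | b} with numbers a > b.
Its thermograph has left wall a - t and right wall b + t, which meet at t = (a - b)/2, where both equal (a + b)/2. So the mast (mean value) is at (a + b)/2.
Mean = (15 + (-35))/2 = -20/2 = -10

-10


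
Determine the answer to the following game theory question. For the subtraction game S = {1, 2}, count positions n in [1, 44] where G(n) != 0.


Subtraction set S = {1, 2}, so G(n) = n mod 3.
G(n) = 0 when n is a multiple of 3.
Multiples of 3 in [1, 44]: 14
N-positions (nonzero Grundy) = 44 - 14 = 30

30


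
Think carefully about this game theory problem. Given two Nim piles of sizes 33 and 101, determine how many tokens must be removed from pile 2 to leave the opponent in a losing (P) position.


Piles: 33 and 101
Current XOR: 33 XOR 101 = 68 (non-zero, so this is an N-position).
To make the XOR zero, we need to find a move that balances the piles.
For pile 2 (size 101): target = 101 XOR 68 = 33
We reduce pile 2 from 101 to 33.
Tokens removed: 101 - 33 = 68
Verification: 33 XOR 33 = 0

68


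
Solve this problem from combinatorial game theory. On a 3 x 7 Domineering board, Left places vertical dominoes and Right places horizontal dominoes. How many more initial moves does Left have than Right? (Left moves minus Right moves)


Board is 3 x 7 (rows x cols).
Left (vertical) placements: (rows-1) * cols = 2 * 7 = 14
Right (horizontal) placements: rows * (cols-1) = 3 * 6 = 18
Advantage = Left - Right = 14 - 18 = -4

-4


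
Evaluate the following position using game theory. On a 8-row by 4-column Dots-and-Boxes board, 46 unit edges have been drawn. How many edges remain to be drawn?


Grid: 8 x 4 boxes, i.e. 9 rows and 5 columns of dots.
Horizontal edges: (rows + 1) * cols = 9 * 4 = 36
Vertical edges: rows * (cols + 1) = 8 * 5 = 40
Total edges: 36 + 40 = 76
Edges drawn: 46
Remaining: 76 - 46 = 30

30


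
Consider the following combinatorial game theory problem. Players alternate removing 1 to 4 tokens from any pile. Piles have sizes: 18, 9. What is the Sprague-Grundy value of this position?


Subtraction set: {1, 2, 3, 4}
For this subtraction set, G(n) = n mod 5 (period = max + 1 = 5).
Pile 1 (size 18): G(18) = 18 mod 5 = 3
Pile 2 (size 9): G(9) = 9 mod 5 = 4
Total Grundy value = XOR of all: 3 XOR 4 = 7

7


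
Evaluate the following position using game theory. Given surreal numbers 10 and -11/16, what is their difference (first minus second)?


x = 10, y = -11/16
Converting to common denominator: 16
x = 160/16, y = -11/16
x - y = 10 - -11/16 = 171/16

171/16


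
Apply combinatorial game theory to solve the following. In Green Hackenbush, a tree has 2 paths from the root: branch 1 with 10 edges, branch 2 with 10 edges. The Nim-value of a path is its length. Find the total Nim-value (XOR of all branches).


The tree has 2 branches from the ground vertex.
In Green Hackenbush, the Nim-value of a simple path of length k is k.
Branch 1: length 10, Nim-value = 10
Branch 2: length 10, Nim-value = 10
Total Nim-value = XOR of all branch values:
0 XOR 10 = 10
10 XOR 10 = 0
Nim-value of the tree = 0

0


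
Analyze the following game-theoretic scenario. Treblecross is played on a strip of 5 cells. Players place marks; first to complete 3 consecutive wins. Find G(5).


Treblecross: place X on empty cells; 3-in-a-row wins.
Playing within two cells of an existing X lets the opponent win at once, so sensible play treats the cells i-2..i+2 around each X as dead. The player left with no safe cell loses, so this is a normal-play take-away game on strips of safe cells.
Placing X at cell i (0-indexed) of a strip of k safe cells leaves independent strips of sizes max(0, i-2) and max(0, k-i-3). Hence G(k) = mex{ G(max(0,i-2)) XOR G(max(0,k-i-3)) : 0 <= i < k }, with G(0) = 0.
G(1): splits (0,0):0^0=0 -> mex({0}) = 1
G(2): splits (0,0):0^0=0 -> mex({0}) = 1
G(3): splits (0,0):0^0=0 -> mex({0}) = 1
G(4): splits (0,1):0^1=1 (0,0):0^0=0 -> mex({0, 1}) = 2
G(5): splits (0,2):0^1=1 (0,1):0^1=1 (0,0):0^0=0 -> mex({0, 1}) = 2
Therefore G(5) = 2.

2


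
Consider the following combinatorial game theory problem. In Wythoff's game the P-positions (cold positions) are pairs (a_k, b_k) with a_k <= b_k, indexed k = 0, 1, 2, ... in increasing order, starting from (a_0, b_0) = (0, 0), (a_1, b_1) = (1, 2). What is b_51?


By Wythoff's theorem, a_k = floor(k * phi) and b_k = floor(k * phi^2) = a_k + k, where phi = (1 + sqrt(5))/2 is the golden ratio.
phi = (1 + sqrt(5))/2 = 1.618034
phi^2 = phi + 1 = 2.618034
k = 51
k * phi^2 = 51 * 2.618034 = 133.519733
b_51 = floor(k * phi^2) = 133 (check: a_51 + k = 82 + 51 = 133)

133


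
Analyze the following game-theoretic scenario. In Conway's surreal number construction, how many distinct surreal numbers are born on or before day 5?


Day 0: {|} = 0 is born. Count = 1.
Day n: the number of surreal numbers born by day n is 2^(n+1) - 1.
By day 0: 2^1 - 1 = 1
By day 1: 2^2 - 1 = 3
By day 2: 2^3 - 1 = 7
By day 3: 2^4 - 1 = 15
By day 4: 2^5 - 1 = 31
By day 5: 2^6 - 1 = 63
By day 5: 63 surreal numbers.

63


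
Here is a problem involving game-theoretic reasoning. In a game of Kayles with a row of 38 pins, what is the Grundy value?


Kayles: a move removes 1 or 2 adjacent pins from a contiguous row.
Removing pins from a row of k leaves two independent rows (a, b) with a + b = k - 1 (one pin) or a + b = k - 2 (two pins); an end removal gives a = 0.
By Sprague-Grundy, G(k) = mex{ G(a) XOR G(b) } over all these splits. G(0) = 0.
G(1): splits (0,0):0^0=0 -> mex({0}) = 1
G(2): splits (0,1):0^1=1 (0,0):0^0=0 -> mex({0, 1}) = 2
G(3): splits (0,2):0^2=2 (1,1):1^1=0 (0,1):0^1=1 -> mex({0, 1, 2}) = 3
G(4): splits (0,3):0^3=3 (1,2):1^2=3 (0,2):0^2=2 (1,1):1^1=0 -> mex({0, 2, 3}) = 1
G(5): splits (0,4):0^1=1 (1,3):1^3=2 (2,2):2^2=0 (0,3):0^3=3 (1,2):1^2=3 -> mex({0, 1, 2, 3}) = 4
G(6) = mex({0, 1, 2, 4}) = 3
G(7) = mex({0, 1, 3, 4, 5}) = 2
G(8) = mex({0, 2, 3, 5, 6}) = 1
G(9) = mex({0, 1, 2, 3, 6, 7}) = 4
G(10) = mex({0, 1, 3, 4, 5, 7}) = 2
G(11) = mex({0, 1, 2, 3, 4, 5}) = 6
G(12) = mex({0, 1, 2, 3, 5, 6, 7}) = 4
G(13) = mex({0, 2, 3, 4, 6, 7}) = 1
G(14) = mex({0, 1, 4, 5, 6, 7}) = 2
G(15) = mex({0, 1, 2, 3, 4, 5, 6}) = 7
G(16) = mex({0, 2, 3, 5, 6, 7}) = 1
G(17) = mex({0, 1, 2, 3, 5, 6, 7}) = 4
G(18) = mex({0, 1, 2, 4, 5, 6}) = 3
G(19) = mex({0, 1, 3, 4, 5, 7}) = 2
G(20) = mex({0, 2, 3, 4, 5, 6, 7}) = 1
G(21) = mex({0, 1, 2, 3, 5, 6, 7}) = 4
G(22) = mex({0, 1, 2, 3, 4, 5, 7}) = 6
G(23) = mex({0, 1, 2, 3, 4, 5, 6}) = 7
G(24) = mex({0, 1, 2, 3, 5, 6, 7}) = 4
G(25) = mex({0, 2, 3, 4, 6, 7}) = 1
G(26) = mex({0, 1, 3, 4, 5, 6, 7}) = 2
G(27) = mex({0, 1, 2, 3, 4, 5, 6, 7}) = 8
G(28) = mex({0, 1, 2, 3, 4, 6, 7, 8}) = 5
G(29) = mex({0, 1, 2, 3, 5, 6, 7, 8, 9}) = 4
G(30) = mex({0, 1, 2, 3, 4, 5, 6, 9, 10}) = 7
G(31) = mex({0, 1, 3, 4, 5, 7, 10, 11}) = 2
G(32) = mex({0, 2, 3, 4, 5, 6, 7, 9, 11}) = 1
G(33) = mex({0, 1, 2, 3, 4, 5, 6, 7, 9, 12}) = 8
G(34) = mex({0, 1, 2, 3, 4, 5, 7, 8, 11, 12}) = 6
G(35) = mex({0, 1, 2, 3, 4, 5, 6, 8, 9, 10, 11}) = 7
G(36) = mex({0, 1, 2, 3, 5, 6, 7, 9, 10}) = 4
G(37) = mex({0, 2, 3, 4, 6, 7, 9, 10, 11, 12}) = 1
G(38) = mex({0, 1, 3, 4, 5, 6, 7, 9, 10, 11, 12}) = 2
Therefore G(38) = 2.

2


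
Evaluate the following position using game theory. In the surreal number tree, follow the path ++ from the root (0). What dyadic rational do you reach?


Sign expansion: ++
Rule: track bounds (lo, hi), initially (-inf, +inf). On '+', the current value becomes lo and we move to the simplest number in (value, hi): value + 1 if hi = +inf, otherwise the midpoint (value + hi)/2. On '-', the current value becomes hi and we move to value - 1 if lo = -inf, otherwise the midpoint (lo + value)/2.
Start at 0.
Step 1: sign = +, move right. Bounds: (0, +inf). Value = 1
Step 2: sign = +, move right. Bounds: (1, +inf). Value = 2
The surreal number with sign expansion ++ is 2.

2


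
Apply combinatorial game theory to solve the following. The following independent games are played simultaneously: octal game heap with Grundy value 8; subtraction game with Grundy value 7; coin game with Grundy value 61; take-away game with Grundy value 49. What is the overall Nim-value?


By the Sprague-Grundy theorem, the Grundy value of a sum of games is the XOR of individual Grundy values.
octal game heap: Grundy value = 8. Running XOR: 0 XOR 8 = 8
subtraction game: Grundy value = 7. Running XOR: 8 XOR 7 = 15
coin game: Grundy value = 61. Running XOR: 15 XOR 61 = 50
take-away game: Grundy value = 49. Running XOR: 50 XOR 49 = 3
The combined Grundy value is 3.

3


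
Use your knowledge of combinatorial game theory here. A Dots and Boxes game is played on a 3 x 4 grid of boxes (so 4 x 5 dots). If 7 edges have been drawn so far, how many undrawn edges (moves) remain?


Grid: 3 x 4 boxes, i.e. 4 rows and 5 columns of dots.
Horizontal edges: (rows + 1) * cols = 4 * 4 = 16
Vertical edges: rows * (cols + 1) = 3 * 5 = 15
Total edges: 16 + 15 = 31
Edges drawn: 7
Remaining: 31 - 7 = 24

24


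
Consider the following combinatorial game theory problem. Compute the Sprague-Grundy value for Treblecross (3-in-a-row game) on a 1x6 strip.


Treblecross: place X on empty cells; 3-in-a-row wins.
Playing within two cells of an existing X lets the opponent win at once, so sensible play treats the cells i-2..i+2 around each X as dead. The player left with no safe cell loses, so this is a normal-play take-away game on strips of safe cells.
Placing X at cell i (0-indexed) of a strip of k safe cells leaves independent strips of sizes max(0, i-2) and max(0, k-i-3). Hence G(k) = mex{ G(max(0,i-2)) XOR G(max(0,k-i-3)) : 0 <= i < k }, with G(0) = 0.
G(1): splits (0,0):0^0=0 -> mex({0}) = 1
G(2): splits (0,0):0^0=0 -> mex({0}) = 1
G(3): splits (0,0):0^0=0 -> mex({0}) = 1
G(4): splits (0,1):0^1=1 (0,0):0^0=0 -> mex({0, 1}) = 2
G(5): splits (0,2):0^1=1 (0,1):0^1=1 (0,0):0^0=0 -> mex({0, 1}) = 2
G(6) = mex({1}) = 0
Therefore G(6) = 0.

0


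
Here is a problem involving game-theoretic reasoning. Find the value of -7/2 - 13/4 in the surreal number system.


x = -7/2, y = 13/4
Converting to common denominator: 4
x = -14/4, y = 13/4
x - y = -7/2 - 13/4 = -27/4

-27/4


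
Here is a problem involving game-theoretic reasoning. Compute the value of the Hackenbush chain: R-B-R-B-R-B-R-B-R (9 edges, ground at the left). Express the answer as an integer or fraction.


Edges (from ground): R-B-R-B-R-B-R-B-R
By Berlekamp's sign-expansion rule, a Blue-Red Hackenbush stalk has the value of the surreal number whose sign sequence is the edge sequence with B -> + and R -> -.
Sign sequence: -+-+-+-+-
Trace the sign expansion in the surreal number tree, starting from 0:
Edge 1: R (sign -) -> bounds (-inf, 0), value = -1
Edge 2: B (sign +) -> bounds (-1, 0), value = -1/2
Edge 3: R (sign -) -> bounds (-1, -1/2), value = -3/4
Edge 4: B (sign +) -> bounds (-3/4, -1/2), value = -5/8
Edge 5: R (sign -) -> bounds (-3/4, -5/8), value = -11/16
Edge 6: B (sign +) -> bounds (-11/16, -5/8), value = -21/32
Edge 7: R (sign -) -> bounds (-11/16, -21/32), value = -43/64
Edge 8: B (sign +) -> bounds (-43/64, -21/32), value = -85/128
Edge 9: R (sign -) -> bounds (-43/64, -85/128), value = -171/256
Game value = -171/256

-171/256


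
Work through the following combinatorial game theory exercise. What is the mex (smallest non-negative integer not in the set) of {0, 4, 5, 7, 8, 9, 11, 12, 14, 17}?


Set = {0, 4, 5, 7, 8, 9, 11, 12, 14, 17}
0 is in the set.
1 is NOT in the set. This is the mex.
mex = 1

1


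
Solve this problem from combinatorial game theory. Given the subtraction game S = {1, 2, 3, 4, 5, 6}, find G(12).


The subtraction set is S = {1, 2, 3, 4, 5, 6}.
G(k) = mex{ G(k - s) : s in S, s <= k }. We compute iteratively: G(0) = 0.
G(1) = mex({0}) = 1
G(2) = mex({0, 1}) = 2
G(3) = mex({0, 1, 2}) = 3
G(4) = mex({0, 1, 2, 3}) = 4
G(5) = mex({0, 1, 2, 3, 4}) = 5
G(6) = mex({0, 1, 2, 3, 4, 5}) = 6
G(7) = mex({1, 2, 3, 4, 5, 6}) = 0
G(8) = mex({0, 2, 3, 4, 5, 6}) = 1
G(9) = mex({0, 1, 3, 4, 5, 6}) = 2
G(10) = mex({0, 1, 2, 4, 5, 6}) = 3
G(11) = mex({0, 1, 2, 3, 5, 6}) = 4
G(12) = mex({0, 1, 2, 3, 4, 6}) = 5
Therefore G(12) = 5.

5


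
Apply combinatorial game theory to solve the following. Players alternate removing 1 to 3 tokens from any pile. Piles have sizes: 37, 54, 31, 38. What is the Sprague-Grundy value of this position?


Subtraction set: {1, 2, 3}
For this subtraction set, G(n) = n mod 4 (period = max + 1 = 4).
Pile 1 (size 37): G(37) = 37 mod 4 = 1
Pile 2 (size 54): G(54) = 54 mod 4 = 2
Pile 3 (size 31): G(31) = 31 mod 4 = 3
Pile 4 (size 38): G(38) = 38 mod 4 = 2
Total Grundy value = XOR of all: 1 XOR 2 XOR 3 XOR 2 = 2

2


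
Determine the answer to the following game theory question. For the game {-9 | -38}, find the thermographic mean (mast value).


Game = {-9 | -38}, a switch {a | b} with numbers a > b.
Its thermograph has left wall a - t and right wall b + t, which meet at t = (a - b)/2, where both equal (a + b)/2. So the mast (mean value) is at (a + b)/2.
Mean = (-9 + (-38))/2 = -47/2 = -47/2

-47/2


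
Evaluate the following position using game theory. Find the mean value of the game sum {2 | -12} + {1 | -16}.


G1 = {2 | -12}, G2 = {1 | -16}
Each is a switch {a | b} with numbers a > b; its mean value is (a + b)/2, and mean value is additive over game sums: m(G1 + G2) = m(G1) + m(G2).
Mean of G1 = (2 + (-12))/2 = -10/2 = -5
Mean of G2 = (1 + (-16))/2 = -15/2 = -15/2
Mean of G1 + G2 = -5 + -15/2 = -25/2

-25/2


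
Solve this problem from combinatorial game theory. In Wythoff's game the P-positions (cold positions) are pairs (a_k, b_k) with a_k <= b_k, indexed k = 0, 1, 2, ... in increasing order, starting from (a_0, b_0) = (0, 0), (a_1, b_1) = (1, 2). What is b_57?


By Wythoff's theorem, a_k = floor(k * phi) and b_k = floor(k * phi^2) = a_k + k, where phi = (1 + sqrt(5))/2 is the golden ratio.
phi = (1 + sqrt(5))/2 = 1.618034
phi^2 = phi + 1 = 2.618034
k = 57
k * phi^2 = 57 * 2.618034 = 149.227937
b_57 = floor(k * phi^2) = 149 (check: a_57 + k = 92 + 57 = 149)

149


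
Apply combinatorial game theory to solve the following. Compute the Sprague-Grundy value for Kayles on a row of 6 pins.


Kayles: a move removes 1 or 2 adjacent pins from a contiguous row.
Removing pins from a row of k leaves two independent rows (a, b) with a + b = k - 1 (one pin) or a + b = k - 2 (two pins); an end removal gives a = 0.
By Sprague-Grundy, G(k) = mex{ G(a) XOR G(b) } over all these splits. G(0) = 0.
G(1): splits (0,0):0^0=0 -> mex({0}) = 1
G(2): splits (0,1):0^1=1 (0,0):0^0=0 -> mex({0, 1}) = 2
G(3): splits (0,2):0^2=2 (1,1):1^1=0 (0,1):0^1=1 -> mex({0, 1, 2}) = 3
G(4): splits (0,3):0^3=3 (1,2):1^2=3 (0,2):0^2=2 (1,1):1^1=0 -> mex({0, 2, 3}) = 1
G(5): splits (0,4):0^1=1 (1,3):1^3=2 (2,2):2^2=0 (0,3):0^3=3 (1,2):1^2=3 -> mex({0, 1, 2, 3}) = 4
G(6) = mex({0, 1, 2, 4}) = 3
Therefore G(6) = 3.

3


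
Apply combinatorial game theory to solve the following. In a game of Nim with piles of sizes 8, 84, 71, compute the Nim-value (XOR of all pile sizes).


We need the XOR (exclusive or) of all pile sizes.
After XOR-ing pile 1 (size 8): 0 XOR 8 = 8
After XOR-ing pile 2 (size 84): 8 XOR 84 = 92
After XOR-ing pile 3 (size 71): 92 XOR 71 = 27
The Nim-value of this position is 27.

27


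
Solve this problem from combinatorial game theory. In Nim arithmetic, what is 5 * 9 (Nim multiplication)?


Nim multiplication is bilinear over XOR: (u XOR v) * w = (u*w) XOR (v*w).
So we split each operand into its bit components and XOR the pairwise Nim products.
5 = 1 + 4 (as XOR of powers of 2).
9 = 1 + 8 (as XOR of powers of 2).
Using the standard Nim-product table on single bits:
  2*2 = 3,   2*4 = 8,   2*8 = 12,
  4*4 = 6,   4*8 = 11,  8*8 = 13,
and  1*x = x (identity), k*l = l*k (commutative).
Pairwise Nim products:
  1 * 1 = 1
  1 * 8 = 8
  4 * 1 = 4
  4 * 8 = 11
XOR them: 1 XOR 8 XOR 4 XOR 11 = 6.
Result: 5 * 9 = 6 (in Nim).

6


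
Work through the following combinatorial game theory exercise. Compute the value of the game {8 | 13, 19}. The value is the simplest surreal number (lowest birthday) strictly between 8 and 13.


Left options: {8}, max = 8
Right options: {13, 19}, min = 13
All options are numbers and max(Left) < min(Right), so by the simplicity theorem the value is the simplest (earliest-born) number strictly between 8 and 13.
Integers 9 through 12 all lie strictly between 8 and 13.
Among integers, the simplest (lowest birthday = smallest |n|; 0 is born on day 0, +-n on day n) is 9.
No non-integer in the interval can be simpler: if x is a non-integer in the interval, then floor(x) or ceil(x) also lies in the interval (the interval contains an integer), and both are proper prefixes of x's sign expansion, i.e. born earlier. So the game value is 9.
Game value = 9

9


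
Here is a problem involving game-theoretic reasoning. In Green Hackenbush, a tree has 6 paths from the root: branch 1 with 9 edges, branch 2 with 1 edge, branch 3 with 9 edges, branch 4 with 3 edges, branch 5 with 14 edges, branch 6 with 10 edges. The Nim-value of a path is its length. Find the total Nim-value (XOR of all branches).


The tree has 6 branches from the ground vertex.
In Green Hackenbush, the Nim-value of a simple path of length k is k.
Branch 1: length 9, Nim-value = 9
Branch 2: length 1, Nim-value = 1
Branch 3: length 9, Nim-value = 9
Branch 4: length 3, Nim-value = 3
Branch 5: length 14, Nim-value = 14
Branch 6: length 10, Nim-value = 10
Total Nim-value = XOR of all branch values:
0 XOR 9 = 9
9 XOR 1 = 8
8 XOR 9 = 1
1 XOR 3 = 2
2 XOR 14 = 12
12 XOR 10 = 6
Nim-value of the tree = 6

6


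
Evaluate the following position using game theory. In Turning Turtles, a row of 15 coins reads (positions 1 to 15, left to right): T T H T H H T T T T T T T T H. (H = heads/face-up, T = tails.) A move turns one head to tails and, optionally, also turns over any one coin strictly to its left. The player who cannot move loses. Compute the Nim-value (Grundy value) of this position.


Coins: T T H T H H T T T T T T T T H
Key fact: a single head at position k behaves exactly like a Nim heap of size k (turning it to T and optionally flipping a coin at j < k corresponds to moving the heap from k to j, or to 0), and heads combine as a disjunctive sum (two heads at the same place would cancel, matching j XOR j = 0). So the Nim-value is the XOR of the 1-indexed positions of the heads.
Face-up positions (1-indexed): [3, 5, 6, 15]
XOR 0 with 3: 0 XOR 3 = 3
XOR 3 with 5: 3 XOR 5 = 6
XOR 6 with 6: 6 XOR 6 = 0
XOR 0 with 15: 0 XOR 15 = 15
Nim-value = 15

15


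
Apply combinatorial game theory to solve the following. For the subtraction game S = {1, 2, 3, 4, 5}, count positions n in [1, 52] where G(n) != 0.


Subtraction set S = {1, 2, 3, 4, 5}, so G(n) = n mod 6.
G(n) = 0 when n is a multiple of 6.
Multiples of 6 in [1, 52]: 8
N-positions (nonzero Grundy) = 52 - 8 = 44

44


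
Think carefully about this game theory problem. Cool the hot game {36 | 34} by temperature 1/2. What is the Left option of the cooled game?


Original game: {36 | 34} (a switch {a | b} with a > b).
Cooling by t (for t below the temperature (a - b)/2 = 1) taxes each move by t: {a | b} cooled by t is {a - t | b + t}.
Cooling amount: t = 1/2
Cooled Left option: 36 - 1/2 = 71/2
Cooled Right option: 34 + 1/2 = 69/2
Cooled game: {71/2 | 69/2}
Left option = 71/2

71/2


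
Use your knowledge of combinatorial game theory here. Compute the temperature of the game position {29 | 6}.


The game is {29 | 6}, a switch {a | b} with numbers a > b.
Cooling {a | b} by t gives {a - t | b + t}, which stops being hot when a - t = b + t, i.e. at t = (a - b)/2. So the temperature of a switch is (a - b)/2.
Temperature = (Left option - Right option) / 2
= (29 - (6)) / 2
= 23 / 2
= 23/2

23/2


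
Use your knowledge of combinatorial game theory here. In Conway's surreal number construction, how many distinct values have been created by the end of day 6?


Day 0: {|} = 0 is born. Count = 1.
Day n: the number of surreal numbers born by day n is 2^(n+1) - 1.
By day 0: 2^1 - 1 = 1
By day 1: 2^2 - 1 = 3
By day 2: 2^3 - 1 = 7
By day 3: 2^4 - 1 = 15
By day 4: 2^5 - 1 = 31
By day 5: 2^6 - 1 = 63
By day 6: 2^7 - 1 = 127
By day 6: 127 surreal numbers.

127


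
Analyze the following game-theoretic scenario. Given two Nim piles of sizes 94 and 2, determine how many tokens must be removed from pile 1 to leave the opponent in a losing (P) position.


Piles: 94 and 2
Current XOR: 94 XOR 2 = 92 (non-zero, so this is an N-position).
To make the XOR zero, we need to find a move that balances the piles.
For pile 1 (size 94): target = 94 XOR 92 = 2
We reduce pile 1 from 94 to 2.
Tokens removed: 94 - 2 = 92
Verification: 2 XOR 2 = 0

92


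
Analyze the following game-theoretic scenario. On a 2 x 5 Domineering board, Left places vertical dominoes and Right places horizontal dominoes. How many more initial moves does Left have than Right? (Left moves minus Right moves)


Board is 2 x 5 (rows x cols).
Left (vertical) placements: (rows-1) * cols = 1 * 5 = 5
Right (horizontal) placements: rows * (cols-1) = 2 * 4 = 8
Advantage = Left - Right = 5 - 8 = -3

-3


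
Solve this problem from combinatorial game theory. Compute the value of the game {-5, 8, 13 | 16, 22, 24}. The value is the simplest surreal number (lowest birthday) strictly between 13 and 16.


Left options: {-5, 8, 13}, max = 13
Right options: {16, 22, 24}, min = 16
All options are numbers and max(Left) < min(Right), so by the simplicity theorem the value is the simplest (earliest-born) number strictly between 13 and 16.
Integers 14 through 15 all lie strictly between 13 and 16.
Among integers, the simplest (lowest birthday = smallest |n|; 0 is born on day 0, +-n on day n) is 14.
No non-integer in the interval can be simpler: if x is a non-integer in the interval, then floor(x) or ceil(x) also lies in the interval (the interval contains an integer), and both are proper prefixes of x's sign expansion, i.e. born earlier. So the game value is 14.
Game value = 14

14


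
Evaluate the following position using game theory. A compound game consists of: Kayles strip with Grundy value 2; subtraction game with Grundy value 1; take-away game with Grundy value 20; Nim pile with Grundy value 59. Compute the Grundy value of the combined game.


By the Sprague-Grundy theorem, the Grundy value of a sum of games is the XOR of individual Grundy values.
Kayles strip: Grundy value = 2. Running XOR: 0 XOR 2 = 2
subtraction game: Grundy value = 1. Running XOR: 2 XOR 1 = 3
take-away game: Grundy value = 20. Running XOR: 3 XOR 20 = 23
Nim pile: Grundy value = 59. Running XOR: 23 XOR 59 = 44
The combined Grundy value is 44.

44


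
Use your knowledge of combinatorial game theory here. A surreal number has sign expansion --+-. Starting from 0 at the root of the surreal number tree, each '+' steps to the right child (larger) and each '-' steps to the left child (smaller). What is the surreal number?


Sign expansion: --+-
Rule: track bounds (lo, hi), initially (-inf, +inf). On '+', the current value becomes lo and we move to the simplest number in (value, hi): value + 1 if hi = +inf, otherwise the midpoint (value + hi)/2. On '-', the current value becomes hi and we move to value - 1 if lo = -inf, otherwise the midpoint (lo + value)/2.
Start at 0.
Step 1: sign = -, move left. Bounds: (-inf, 0). Value = -1
Step 2: sign = -, move left. Bounds: (-inf, -1). Value = -2
Step 3: sign = +, move right. Bounds: (-2, -1). Value = -3/2
Step 4: sign = -, move left. Bounds: (-2, -3/2). Value = -7/4
The surreal number with sign expansion --+- is -7/4.

-7/4


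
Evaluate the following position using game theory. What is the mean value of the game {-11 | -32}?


Game = {-11 | -32}, a switch {a | b} with numbers a > b.
Its thermograph has left wall a - t and right wall b + t, which meet at t = (a - b)/2, where both equal (a + b)/2. So the mast (mean value) is at (a + b)/2.
Mean = (-11 + (-32))/2 = -43/2 = -43/2

-43/2


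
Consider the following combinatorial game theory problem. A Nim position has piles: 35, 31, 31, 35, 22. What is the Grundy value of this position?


We need the XOR (exclusive or) of all pile sizes.
After XOR-ing pile 1 (size 35): 0 XOR 35 = 35
After XOR-ing pile 2 (size 31): 35 XOR 31 = 60
After XOR-ing pile 3 (size 31): 60 XOR 31 = 35
After XOR-ing pile 4 (size 35): 35 XOR 35 = 0
After XOR-ing pile 5 (size 22): 0 XOR 22 = 22
The Nim-value of this position is 22.

22


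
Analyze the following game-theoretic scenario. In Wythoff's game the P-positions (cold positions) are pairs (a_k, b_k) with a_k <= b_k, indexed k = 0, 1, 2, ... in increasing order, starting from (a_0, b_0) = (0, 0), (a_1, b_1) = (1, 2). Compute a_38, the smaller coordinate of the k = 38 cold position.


By Wythoff's theorem, a_k = floor(k * phi) and b_k = floor(k * phi^2) = a_k + k, where phi = (1 + sqrt(5))/2 is the golden ratio.
phi = (1 + sqrt(5))/2 = 1.618034
k = 38
k * phi = 38 * 1.618034 = 61.485292
a_38 = floor(k * phi) = 61

61
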